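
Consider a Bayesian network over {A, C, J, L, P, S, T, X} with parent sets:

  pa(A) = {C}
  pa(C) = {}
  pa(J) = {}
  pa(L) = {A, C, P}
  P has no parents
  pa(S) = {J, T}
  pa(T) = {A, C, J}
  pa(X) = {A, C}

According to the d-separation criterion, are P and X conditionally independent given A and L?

Enumerating the 6 paths from P to X and testing each for blocking by {A, L}:
Path 1: P → L ← C → T ← A → X
  T is a collider here and neither T nor any of its descendants is conditioned on, so the collider stays closed — the path is blocked at T.
Path 2: P → L ← C → A → X
  A is a chain here and A is conditioned on, so the path is blocked at A.
Path 3: P → L ← C → X
  L is a collider and L is conditioned on, which opens it; C is a fork and C is not conditioned on — no node blocks this path, so it is active.
Path 4: P → L ← A → T ← C → X
  A is a fork here and A is conditioned on, so the path is blocked at A.
Path 5: P → L ← A ← C → X
  A is a chain here and A is conditioned on, so the path is blocked at A.
Path 6: P → L ← A → X
  A is a fork here and A is conditioned on, so the path is blocked at A.
Since the path P → L ← C → X is active, P and X are not d-separated given {A, L}.

No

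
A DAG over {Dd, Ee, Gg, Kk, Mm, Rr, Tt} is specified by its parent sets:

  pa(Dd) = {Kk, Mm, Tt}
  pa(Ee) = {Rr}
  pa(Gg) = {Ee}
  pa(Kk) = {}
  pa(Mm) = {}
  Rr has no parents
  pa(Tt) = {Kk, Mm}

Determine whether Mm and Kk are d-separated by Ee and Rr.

Yes

We examine all 4 paths between Mm and Kk:
Path 1: Mm → Dd ← Tt ← Kk
  Dd is a collider here and neither Dd nor any of its descendants is conditioned on, so the collider stays closed — the path is blocked at Dd.
Path 2: Mm → Dd ← Kk
  Dd is a collider here and neither Dd nor any of its descendants is conditioned on, so the collider stays closed — the path is blocked at Dd.
Path 3: Mm → Tt → Dd ← Kk
  Dd is a collider here and neither Dd nor any of its descendants is conditioned on, so the collider stays closed — the path is blocked at Dd.
Path 4: Mm → Tt ← Kk
  Tt is a collider here and neither Tt nor any of its descendants is conditioned on, so the collider stays closed — the path is blocked at Tt.
Every path is blocked, so Mm and Kk are d-separated given {Ee, Rr}.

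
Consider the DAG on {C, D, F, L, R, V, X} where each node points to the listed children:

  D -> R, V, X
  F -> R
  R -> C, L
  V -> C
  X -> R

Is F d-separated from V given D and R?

Yes

Enumerating the 3 paths from F to V and testing each for blocking by {D, R}:
Path 1: F → R ← X ← D → V
  D is a fork here and D is conditioned on, so the path is blocked at D.
Path 2: F → R → C ← V
  R is a chain here and R is conditioned on, so the path is blocked at R.
Path 3: F → R ← D → V
  D is a fork here and D is conditioned on, so the path is blocked at D.
Every path is blocked, so F and V are d-separated given {D, R}.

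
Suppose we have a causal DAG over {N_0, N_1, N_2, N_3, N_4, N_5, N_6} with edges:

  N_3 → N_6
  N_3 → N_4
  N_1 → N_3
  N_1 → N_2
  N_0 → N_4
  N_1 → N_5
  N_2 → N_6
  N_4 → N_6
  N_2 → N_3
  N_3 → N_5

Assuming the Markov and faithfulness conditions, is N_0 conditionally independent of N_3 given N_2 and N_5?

5 paths connect N_0 and N_3; each must be blocked for d-separation to hold:
Path 1: N_0 → N_4 → N_6 ← N_2 ← N_1 → N_5 ← N_3
  N_6 is a collider here and neither N_6 nor any of its descendants is conditioned on, so the collider stays closed — the path is blocked at N_6.
Path 2: N_0 → N_4 → N_6 ← N_2 ← N_1 → N_3
  N_6 is a collider here and neither N_6 nor any of its descendants is conditioned on, so the collider stays closed — the path is blocked at N_6.
Path 3: N_0 → N_4 → N_6 ← N_2 → N_3
  N_6 is a collider here and neither N_6 nor any of its descendants is conditioned on, so the collider stays closed — the path is blocked at N_6.
Path 4: N_0 → N_4 → N_6 ← N_3
  N_6 is a collider here and neither N_6 nor any of its descendants is conditioned on, so the collider stays closed — the path is blocked at N_6.
Path 5: N_0 → N_4 ← N_3
  N_4 is a collider here and neither N_4 nor any of its descendants is conditioned on, so the collider stays closed — the path is blocked at N_4.
All paths are blocked; N_0 ⊥ N_3 | {N_2, N_5} holds.

Yes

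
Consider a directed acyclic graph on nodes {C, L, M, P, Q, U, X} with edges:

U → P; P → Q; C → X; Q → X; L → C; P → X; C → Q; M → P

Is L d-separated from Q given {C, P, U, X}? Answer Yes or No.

We examine all 3 paths between L and Q:
  1. L → C → Q — C:chain[blocks] ⇒ blocked
  2. L → C → X ← Q — C:chain[blocks]; X:collider[open] ⇒ blocked
  3. L → C → X ← P → Q — C:chain[blocks]; X:collider[open]; P:fork[blocks] ⇒ blocked
Every path is blocked, so L and Q are d-separated given {C, P, U, X}.

Yes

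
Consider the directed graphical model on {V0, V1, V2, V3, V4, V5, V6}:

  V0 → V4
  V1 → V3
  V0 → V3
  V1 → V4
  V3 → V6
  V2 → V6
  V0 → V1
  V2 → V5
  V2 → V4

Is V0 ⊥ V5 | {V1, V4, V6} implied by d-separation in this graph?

Enumerating the 6 paths from V0 to V5 and testing each for blocking by {V1, V4, V6}:
Path 1: V0 → V3 ← V1 → V4 ← V2 → V5
  V1 is a fork here and V1 is conditioned on, so the path is blocked at V1.
Path 2: V0 → V3 → V6 ← V2 → V5
  V3 is a chain and V3 is not conditioned on; V6 is a collider and V6 is conditioned on, which opens it; V2 is a fork and V2 is not conditioned on — no node blocks this path, so it is active.
Path 3: V0 → V4 ← V2 → V5
  V4 is a collider and V4 is conditioned on, which opens it; V2 is a fork and V2 is not conditioned on — no node blocks this path, so it is active.
Path 4: V0 → V4 ← V1 → V3 → V6 ← V2 → V5
  V1 is a fork here and V1 is conditioned on, so the path is blocked at V1.
Path 5: V0 → V1 → V3 → V6 ← V2 → V5
  V1 is a chain here and V1 is conditioned on, so the path is blocked at V1.
Path 6: V0 → V1 → V4 ← V2 → V5
  V1 is a chain here and V1 is conditioned on, so the path is blocked at V1.
Because an active path exists, V0 and V5 are not d-separated.

No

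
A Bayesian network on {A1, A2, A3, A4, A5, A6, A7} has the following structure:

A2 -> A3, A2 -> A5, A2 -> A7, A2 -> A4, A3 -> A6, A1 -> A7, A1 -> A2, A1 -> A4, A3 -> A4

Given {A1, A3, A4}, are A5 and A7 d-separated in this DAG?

No

There are 4 undirected paths between A5 and A7; checking each against the conditioning set {A1, A3, A4}:
  1. A5 ← A2 → A7 — A2:fork[open] ⇒ active
  2. A5 ← A2 ← A1 → A7 — A2:chain[open]; A1:fork[blocks] ⇒ blocked
  3. A5 ← A2 → A3 → A4 ← A1 → A7 — A2:fork[open]; A3:chain[blocks]; A4:collider[open]; A1:fork[blocks] ⇒ blocked
  4. A5 ← A2 → A4 ← A1 → A7 — A2:fork[open]; A4:collider[open]; A1:fork[blocks] ⇒ blocked
Because an active path exists, A5 and A7 are not d-separated.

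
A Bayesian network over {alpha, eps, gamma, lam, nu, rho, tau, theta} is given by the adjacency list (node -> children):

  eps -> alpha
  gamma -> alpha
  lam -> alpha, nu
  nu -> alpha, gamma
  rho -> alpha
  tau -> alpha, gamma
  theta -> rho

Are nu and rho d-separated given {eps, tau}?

Yes

We examine all 4 paths between nu and rho:
Path 1: nu ← lam → alpha ← rho
  alpha is a collider here and neither alpha nor any of its descendants is conditioned on, so the collider stays closed — the path is blocked at alpha.
Path 2: nu → gamma ← tau → alpha ← rho
  gamma is a collider here and neither gamma nor any of its descendants is conditioned on, so the collider stays closed — the path is blocked at gamma.
Path 3: nu → gamma → alpha ← rho
  alpha is a collider here and neither alpha nor any of its descendants is conditioned on, so the collider stays closed — the path is blocked at alpha.
Path 4: nu → alpha ← rho
  alpha is a collider here and neither alpha nor any of its descendants is conditioned on, so the collider stays closed — the path is blocked at alpha.
Since every path is blocked, d-separation holds.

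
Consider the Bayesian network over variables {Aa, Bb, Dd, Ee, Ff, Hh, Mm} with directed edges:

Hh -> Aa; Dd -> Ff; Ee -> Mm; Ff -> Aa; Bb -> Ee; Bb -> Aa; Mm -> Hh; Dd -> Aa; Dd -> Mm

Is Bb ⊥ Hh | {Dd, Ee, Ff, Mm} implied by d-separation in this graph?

Yes

Enumerating the 6 paths from Bb to Hh and testing each for blocking by {Dd, Ee, Ff, Mm}:
Path 1: Bb → Aa ← Hh
  Aa is a collider here and neither Aa nor any of its descendants is conditioned on, so the collider stays closed — the path is blocked at Aa.
Path 2: Bb → Aa ← Dd → Mm → Hh
  Aa is a collider here and neither Aa nor any of its descendants is conditioned on, so the collider stays closed — the path is blocked at Aa.
Path 3: Bb → Aa ← Ff ← Dd → Mm → Hh
  Aa is a collider here and neither Aa nor any of its descendants is conditioned on, so the collider stays closed — the path is blocked at Aa.
Path 4: Bb → Ee → Mm → Hh
  Ee is a chain here and Ee is conditioned on, so the path is blocked at Ee.
Path 5: Bb → Ee → Mm ← Dd → Ff → Aa ← Hh
  Ee is a chain here and Ee is conditioned on, so the path is blocked at Ee.
Path 6: Bb → Ee → Mm ← Dd → Aa ← Hh
  Ee is a chain here and Ee is conditioned on, so the path is blocked at Ee.
All paths are blocked; Bb ⊥ Hh | {Dd, Ee, Ff, Mm} holds.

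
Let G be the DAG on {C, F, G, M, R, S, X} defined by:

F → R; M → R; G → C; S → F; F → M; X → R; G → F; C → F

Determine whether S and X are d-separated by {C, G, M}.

There are 2 undirected paths between S and X; checking each against the conditioning set {C, G, M}:
Path 1: S → F → M → R ← X
  M is a chain here and M is conditioned on, so the path is blocked at M.
Path 2: S → F → R ← X
  R is a collider here and neither R nor any of its descendants is conditioned on, so the collider stays closed — the path is blocked at R.
Every path is blocked, so S and X are d-separated given {C, G, M}.

Yes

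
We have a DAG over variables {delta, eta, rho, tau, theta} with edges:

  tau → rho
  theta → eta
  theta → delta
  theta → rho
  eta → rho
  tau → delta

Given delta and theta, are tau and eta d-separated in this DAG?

Yes

Enumerating the 4 paths from tau to eta and testing each for blocking by {delta, theta}:
Path 1: tau → delta ← theta → rho ← eta
  theta is a fork here and theta is conditioned on, so the path is blocked at theta.
Path 2: tau → delta ← theta → eta
  theta is a fork here and theta is conditioned on, so the path is blocked at theta.
Path 3: tau → rho ← eta
  rho is a collider here and neither rho nor any of its descendants is conditioned on, so the collider stays closed — the path is blocked at rho.
Path 4: tau → rho ← theta → eta
  rho is a collider here and neither rho nor any of its descendants is conditioned on, so the collider stays closed — the path is blocked at rho.
Since every path is blocked, d-separation holds.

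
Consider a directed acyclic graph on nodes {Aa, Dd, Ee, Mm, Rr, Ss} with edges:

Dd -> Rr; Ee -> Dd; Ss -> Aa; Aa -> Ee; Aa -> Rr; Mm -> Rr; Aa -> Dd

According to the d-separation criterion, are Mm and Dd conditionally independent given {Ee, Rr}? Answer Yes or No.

No

Enumerating the 3 paths from Mm to Dd and testing each for blocking by {Ee, Rr}:
Path 1: Mm → Rr ← Dd
  Rr is a collider and Rr is conditioned on, which opens it — no node blocks this path, so it is active.
Path 2: Mm → Rr ← Aa → Dd
  Rr is a collider and Rr is conditioned on, which opens it; Aa is a fork and Aa is not conditioned on — no node blocks this path, so it is active.
Path 3: Mm → Rr ← Aa → Ee → Dd
  Ee is a chain here and Ee is conditioned on, so the path is blocked at Ee.
Since the path Mm → Rr ← Dd is active, Mm and Dd are not d-separated given {Ee, Rr}.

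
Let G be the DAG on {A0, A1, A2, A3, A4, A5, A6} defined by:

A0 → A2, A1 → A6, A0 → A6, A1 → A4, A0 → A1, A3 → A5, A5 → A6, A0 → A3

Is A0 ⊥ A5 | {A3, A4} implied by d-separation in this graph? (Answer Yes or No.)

Yes

Enumerating the 3 paths from A0 to A5 and testing each for blocking by {A3, A4}:
  1. A0 → A6 ← A5 — A6:collider[blocks] ⇒ blocked
  2. A0 → A1 → A6 ← A5 — A1:chain[open]; A6:collider[blocks] ⇒ blocked
  3. A0 → A3 → A5 — A3:chain[blocks] ⇒ blocked
Since every path is blocked, d-separation holds.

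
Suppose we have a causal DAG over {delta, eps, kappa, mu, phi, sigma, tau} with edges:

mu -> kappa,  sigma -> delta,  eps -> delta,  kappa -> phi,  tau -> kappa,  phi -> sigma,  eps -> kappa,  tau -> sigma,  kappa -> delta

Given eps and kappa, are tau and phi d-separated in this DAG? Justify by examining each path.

Enumerating the 6 paths from tau to phi and testing each for blocking by {eps, kappa}:
  1. tau → sigma ← phi — sigma:collider[blocks] ⇒ blocked
  2. tau → sigma → delta ← kappa → phi — sigma:chain[open]; delta:collider[blocks]; kappa:fork[blocks] ⇒ blocked
  3. tau → sigma → delta ← eps → kappa → phi — sigma:chain[open]; delta:collider[blocks]; eps:fork[blocks]; kappa:chain[blocks] ⇒ blocked
  4. tau → kappa → phi — kappa:chain[blocks] ⇒ blocked
  5. tau → kappa → delta ← sigma ← phi — kappa:chain[blocks]; delta:collider[blocks]; sigma:chain[open] ⇒ blocked
  6. tau → kappa ← eps → delta ← sigma ← phi — kappa:collider[open]; eps:fork[blocks]; delta:collider[blocks]; sigma:chain[open] ⇒ blocked
All paths are blocked; tau ⊥ phi | {eps, kappa} holds.

Yes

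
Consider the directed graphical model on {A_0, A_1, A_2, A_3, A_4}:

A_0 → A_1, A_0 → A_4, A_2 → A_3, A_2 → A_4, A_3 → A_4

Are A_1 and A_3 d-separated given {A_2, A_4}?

No — A_1 and A_3 are not d-separated given {A_2, A_4}.

2 paths connect A_1 and A_3; each must be blocked for d-separation to hold:
Path 1: A_1 ← A_0 → A_4 ← A_2 → A_3
  A_2 is a fork here and A_2 is conditioned on, so the path is blocked at A_2.
Path 2: A_1 ← A_0 → A_4 ← A_3
  A_0 is a fork and A_0 is not conditioned on; A_4 is a collider and A_4 is conditioned on, which opens it — no node blocks this path, so it is active.
Since the path A_1 ← A_0 → A_4 ← A_3 is active, A_1 and A_3 are not d-separated given {A_2, A_4}.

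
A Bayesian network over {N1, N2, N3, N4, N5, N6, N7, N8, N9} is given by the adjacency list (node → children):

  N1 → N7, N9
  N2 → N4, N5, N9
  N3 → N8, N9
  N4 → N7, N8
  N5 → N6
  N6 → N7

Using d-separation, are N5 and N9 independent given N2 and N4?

Yes

6 paths connect N5 and N9; each must be blocked for d-separation to hold:
Path 1: N5 → N6 → N7 ← N1 → N9
  N7 is a collider here and neither N7 nor any of its descendants is conditioned on, so the collider stays closed — the path is blocked at N7.
Path 2: N5 → N6 → N7 ← N4 → N8 ← N3 → N9
  N7 is a collider here and neither N7 nor any of its descendants is conditioned on, so the collider stays closed — the path is blocked at N7.
Path 3: N5 → N6 → N7 ← N4 ← N2 → N9
  N7 is a collider here and neither N7 nor any of its descendants is conditioned on, so the collider stays closed — the path is blocked at N7.
Path 4: N5 ← N2 → N9
  N2 is a fork here and N2 is conditioned on, so the path is blocked at N2.
Path 5: N5 ← N2 → N4 → N8 ← N3 → N9
  N2 is a fork here and N2 is conditioned on, so the path is blocked at N2.
Path 6: N5 ← N2 → N4 → N7 ← N1 → N9
  N2 is a fork here and N2 is conditioned on, so the path is blocked at N2.
All paths are blocked; N5 ⊥ N9 | {N2, N4} holds.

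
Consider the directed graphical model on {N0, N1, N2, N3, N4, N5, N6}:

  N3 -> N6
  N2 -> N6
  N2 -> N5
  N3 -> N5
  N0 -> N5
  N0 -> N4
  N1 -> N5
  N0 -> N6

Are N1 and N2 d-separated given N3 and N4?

Yes — N1 and N2 are d-separated given {N3, N4}.

3 paths connect N1 and N2; each must be blocked for d-separation to hold:
  1. N1 → N5 ← N3 → N6 ← N2 — N5:collider[blocks]; N3:fork[blocks]; N6:collider[blocks] ⇒ blocked
  2. N1 → N5 ← N2 — N5:collider[blocks] ⇒ blocked
  3. N1 → N5 ← N0 → N6 ← N2 — N5:collider[blocks]; N0:fork[open]; N6:collider[blocks] ⇒ blocked
Since every path is blocked, d-separation holds.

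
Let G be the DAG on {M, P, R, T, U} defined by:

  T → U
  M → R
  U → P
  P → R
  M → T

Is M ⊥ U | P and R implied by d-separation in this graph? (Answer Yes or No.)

No

Enumerating the 2 paths from M to U and testing each for blocking by {P, R}:
  1. M → T → U — T:chain[open] ⇒ active
  2. M → R ← P ← U — R:collider[open]; P:chain[blocks] ⇒ blocked
Since the path M → T → U is active, M and U are not d-separated given {P, R}.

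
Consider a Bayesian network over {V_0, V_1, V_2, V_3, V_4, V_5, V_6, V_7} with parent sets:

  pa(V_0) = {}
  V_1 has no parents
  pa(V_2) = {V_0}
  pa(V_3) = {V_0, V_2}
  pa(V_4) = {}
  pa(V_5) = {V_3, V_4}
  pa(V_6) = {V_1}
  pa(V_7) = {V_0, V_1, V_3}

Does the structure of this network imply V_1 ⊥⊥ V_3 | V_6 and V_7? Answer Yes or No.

Enumerating the 3 paths from V_1 to V_3 and testing each for blocking by {V_6, V_7}:
  1. V_1 → V_7 ← V_3 — V_7:collider[open] ⇒ active
  2. V_1 → V_7 ← V_0 → V_3 — V_7:collider[open]; V_0:fork[open] ⇒ active
  3. V_1 → V_7 ← V_0 → V_2 → V_3 — V_7:collider[open]; V_0:fork[open]; V_2:chain[open] ⇒ active
Because an active path exists, V_1 and V_3 are not d-separated.

No — V_1 and V_3 are not d-separated given {V_6, V_7}.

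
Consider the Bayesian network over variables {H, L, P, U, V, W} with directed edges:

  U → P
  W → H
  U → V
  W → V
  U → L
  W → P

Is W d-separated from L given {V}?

No

Enumerating the 2 paths from W to L and testing each for blocking by {V}:
Path 1: W → P ← U → L
  P is a collider here and neither P nor any of its descendants is conditioned on, so the collider stays closed — the path is blocked at P.
Path 2: W → V ← U → L
  V is a collider and V is conditioned on, which opens it; U is a fork and U is not conditioned on — no node blocks this path, so it is active.
Because an active path exists, W and L are not d-separated.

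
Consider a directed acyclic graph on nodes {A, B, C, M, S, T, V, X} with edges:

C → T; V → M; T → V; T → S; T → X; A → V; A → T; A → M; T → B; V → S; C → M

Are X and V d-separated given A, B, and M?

There are 6 undirected paths between X and V; checking each against the conditioning set {A, B, M}:
Path 1: X ← T → S ← V
  S is a collider here and neither S nor any of its descendants is conditioned on, so the collider stays closed — the path is blocked at S.
Path 2: X ← T ← A → V
  A is a fork here and A is conditioned on, so the path is blocked at A.
Path 3: X ← T ← A → M ← V
  A is a fork here and A is conditioned on, so the path is blocked at A.
Path 4: X ← T → V
  T is a fork and T is not conditioned on — no node blocks this path, so it is active.
Path 5: X ← T ← C → M ← A → V
  A is a fork here and A is conditioned on, so the path is blocked at A.
Path 6: X ← T ← C → M ← V
  T is a chain and T is not conditioned on; C is a fork and C is not conditioned on; M is a collider and M is conditioned on, which opens it — no node blocks this path, so it is active.
At least one path is unblocked, so d-separation fails.

No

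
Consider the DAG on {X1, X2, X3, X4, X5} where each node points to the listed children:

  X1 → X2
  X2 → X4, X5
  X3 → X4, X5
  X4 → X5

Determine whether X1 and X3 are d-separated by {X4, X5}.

Enumerating the 4 paths from X1 to X3 and testing each for blocking by {X4, X5}:
  1. X1 → X2 → X5 ← X4 ← X3 — X2:chain[open]; X5:collider[open]; X4:chain[blocks] ⇒ blocked
  2. X1 → X2 → X5 ← X3 — X2:chain[open]; X5:collider[open] ⇒ active
  3. X1 → X2 → X4 → X5 ← X3 — X2:chain[open]; X4:chain[blocks]; X5:collider[open] ⇒ blocked
  4. X1 → X2 → X4 ← X3 — X2:chain[open]; X4:collider[open] ⇒ active
Since the path X1 → X2 → X5 ← X3 is active, X1 and X3 are not d-separated given {X4, X5}.

No — X1 and X3 are not d-separated given {X4, X5}.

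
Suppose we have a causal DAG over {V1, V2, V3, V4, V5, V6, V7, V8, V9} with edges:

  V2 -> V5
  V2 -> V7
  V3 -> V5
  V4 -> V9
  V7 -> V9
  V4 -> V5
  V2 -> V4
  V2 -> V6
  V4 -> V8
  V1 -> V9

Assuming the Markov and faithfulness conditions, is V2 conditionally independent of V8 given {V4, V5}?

There are 3 undirected paths between V2 and V8; checking each against the conditioning set {V4, V5}:
  1. V2 → V4 → V8 — V4:chain[blocks] ⇒ blocked
  2. V2 → V7 → V9 ← V4 → V8 — V7:chain[open]; V9:collider[blocks]; V4:fork[blocks] ⇒ blocked
  3. V2 → V5 ← V4 → V8 — V5:collider[open]; V4:fork[blocks] ⇒ blocked
Since every path is blocked, d-separation holds.

Yes — V2 and V8 are d-separated given {V4, V5}.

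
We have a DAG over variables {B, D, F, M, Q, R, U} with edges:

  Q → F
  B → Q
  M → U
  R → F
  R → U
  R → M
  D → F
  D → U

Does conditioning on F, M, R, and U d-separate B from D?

Enumerating the 3 paths from B to D and testing each for blocking by {F, M, R, U}:
Path 1: B → Q → F ← R → M → U ← D
  R is a fork here and R is conditioned on, so the path is blocked at R.
Path 2: B → Q → F ← R → U ← D
  R is a fork here and R is conditioned on, so the path is blocked at R.
Path 3: B → Q → F ← D
  Q is a chain and Q is not conditioned on; F is a collider and F is conditioned on, which opens it — no node blocks this path, so it is active.
Because an active path exists, B and D are not d-separated.

No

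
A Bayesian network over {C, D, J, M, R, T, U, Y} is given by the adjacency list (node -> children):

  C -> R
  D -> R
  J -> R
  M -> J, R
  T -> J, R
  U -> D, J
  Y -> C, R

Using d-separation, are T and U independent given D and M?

Enumerating the 6 paths from T to U and testing each for blocking by {D, M}:
Path 1: T → R ← D ← U
  R is a collider here and neither R nor any of its descendants is conditioned on, so the collider stays closed — the path is blocked at R.
Path 2: T → R ← J ← U
  R is a collider here and neither R nor any of its descendants is conditioned on, so the collider stays closed — the path is blocked at R.
Path 3: T → R ← M → J ← U
  R is a collider here and neither R nor any of its descendants is conditioned on, so the collider stays closed — the path is blocked at R.
Path 4: T → J → R ← D ← U
  R is a collider here and neither R nor any of its descendants is conditioned on, so the collider stays closed — the path is blocked at R.
Path 5: T → J ← M → R ← D ← U
  J is a collider here and neither J nor any of its descendants is conditioned on, so the collider stays closed — the path is blocked at J.
Path 6: T → J ← U
  J is a collider here and neither J nor any of its descendants is conditioned on, so the collider stays closed — the path is blocked at J.
Every path is blocked, so T and U are d-separated given {D, M}.

Yes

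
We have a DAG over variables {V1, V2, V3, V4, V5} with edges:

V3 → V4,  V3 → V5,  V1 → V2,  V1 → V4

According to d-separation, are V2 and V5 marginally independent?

Only one path connects V2 and V5:
Path 1: V2 ← V1 → V4 ← V3 → V5
  V4 is a collider here and neither V4 nor any of its descendants is conditioned on, so the collider stays closed — the path is blocked at V4.
Since every path is blocked, d-separation holds.

Yes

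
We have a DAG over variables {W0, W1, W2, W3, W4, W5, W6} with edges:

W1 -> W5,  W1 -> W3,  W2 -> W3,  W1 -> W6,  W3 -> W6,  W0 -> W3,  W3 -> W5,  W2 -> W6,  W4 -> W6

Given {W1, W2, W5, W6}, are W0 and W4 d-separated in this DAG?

We examine all 4 paths between W0 and W4:
  1. W0 → W3 → W6 ← W4 — W3:chain[open]; W6:collider[open] ⇒ active
  2. W0 → W3 ← W1 → W6 ← W4 — W3:collider[open]; W1:fork[blocks]; W6:collider[open] ⇒ blocked
  3. W0 → W3 ← W2 → W6 ← W4 — W3:collider[open]; W2:fork[blocks]; W6:collider[open] ⇒ blocked
  4. W0 → W3 → W5 ← W1 → W6 ← W4 — W3:chain[open]; W5:collider[open]; W1:fork[blocks]; W6:collider[open] ⇒ blocked
Because an active path exists, W0 and W4 are not d-separated.

No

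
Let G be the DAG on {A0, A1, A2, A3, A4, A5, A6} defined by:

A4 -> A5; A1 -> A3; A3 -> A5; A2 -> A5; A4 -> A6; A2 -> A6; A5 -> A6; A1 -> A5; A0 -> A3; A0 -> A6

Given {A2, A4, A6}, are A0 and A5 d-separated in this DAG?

No

5 paths connect A0 and A5; each must be blocked for d-separation to hold:
Path 1: A0 → A6 ← A2 → A5
  A2 is a fork here and A2 is conditioned on, so the path is blocked at A2.
Path 2: A0 → A6 ← A5
  A6 is a collider and A6 is conditioned on, which opens it — no node blocks this path, so it is active.
Path 3: A0 → A6 ← A4 → A5
  A4 is a fork here and A4 is conditioned on, so the path is blocked at A4.
Path 4: A0 → A3 → A5
  A3 is a chain and A3 is not conditioned on — no node blocks this path, so it is active.
Path 5: A0 → A3 ← A1 → A5
  A3 is a collider and its descendant A6 is conditioned on, which opens it; A1 is a fork and A1 is not conditioned on — no node blocks this path, so it is active.
Since the path A0 → A6 ← A5 is active, A0 and A5 are not d-separated given {A2, A4, A6}.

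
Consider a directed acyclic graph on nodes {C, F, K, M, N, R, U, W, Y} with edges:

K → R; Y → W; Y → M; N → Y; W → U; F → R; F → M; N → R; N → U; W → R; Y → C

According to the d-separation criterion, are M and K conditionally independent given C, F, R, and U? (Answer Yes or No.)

No

We examine all 5 paths between M and K:
Path 1: M ← Y ← N → R ← K
  Y is a chain and Y is not conditioned on; N is a fork and N is not conditioned on; R is a collider and R is conditioned on, which opens it — no node blocks this path, so it is active.
Path 2: M ← Y ← N → U ← W → R ← K
  Y is a chain and Y is not conditioned on; N is a fork and N is not conditioned on; U is a collider and U is conditioned on, which opens it; W is a fork and W is not conditioned on; R is a collider and R is conditioned on, which opens it — no node blocks this path, so it is active.
Path 3: M ← Y → W → R ← K
  Y is a fork and Y is not conditioned on; W is a chain and W is not conditioned on; R is a collider and R is conditioned on, which opens it — no node blocks this path, so it is active.
Path 4: M ← Y → W → U ← N → R ← K
  Y is a fork and Y is not conditioned on; W is a chain and W is not conditioned on; U is a collider and U is conditioned on, which opens it; N is a fork and N is not conditioned on; R is a collider and R is conditioned on, which opens it — no node blocks this path, so it is active.
Path 5: M ← F → R ← K
  F is a fork here and F is conditioned on, so the path is blocked at F.
Since the path M ← Y ← N → R ← K is active, M and K are not d-separated given {C, F, R, U}.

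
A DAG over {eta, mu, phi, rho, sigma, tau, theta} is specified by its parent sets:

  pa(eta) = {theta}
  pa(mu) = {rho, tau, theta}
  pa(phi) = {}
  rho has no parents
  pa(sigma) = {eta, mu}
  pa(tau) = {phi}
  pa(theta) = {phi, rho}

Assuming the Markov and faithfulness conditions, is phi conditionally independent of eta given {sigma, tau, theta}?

No — phi and eta are not d-separated given {sigma, tau, theta}.

Enumerating the 6 paths from phi to eta and testing each for blocking by {sigma, tau, theta}:
  1. phi → theta ← rho → mu → sigma ← eta — theta:collider[open]; rho:fork[open]; mu:chain[open]; sigma:collider[open] ⇒ active
  2. phi → theta → mu → sigma ← eta — theta:chain[blocks]; mu:chain[open]; sigma:collider[open] ⇒ blocked
  3. phi → theta → eta — theta:chain[blocks] ⇒ blocked
  4. phi → tau → mu ← rho → theta → eta — tau:chain[blocks]; mu:collider[open]; rho:fork[open]; theta:chain[blocks] ⇒ blocked
  5. phi → tau → mu ← theta → eta — tau:chain[blocks]; mu:collider[open]; theta:fork[blocks] ⇒ blocked
  6. phi → tau → mu → sigma ← eta — tau:chain[blocks]; mu:chain[open]; sigma:collider[open] ⇒ blocked
Since the path phi → theta ← rho → mu → sigma ← eta is active, phi and eta are not d-separated given {sigma, tau, theta}.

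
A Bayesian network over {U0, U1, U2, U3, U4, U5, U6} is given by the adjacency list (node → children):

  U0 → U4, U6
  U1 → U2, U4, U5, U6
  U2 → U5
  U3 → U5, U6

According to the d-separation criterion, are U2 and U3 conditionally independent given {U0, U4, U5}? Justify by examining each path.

There are 6 undirected paths between U2 and U3; checking each against the conditioning set {U0, U4, U5}:
  1. U2 ← U1 → U4 ← U0 → U6 ← U3 — U1:fork[open]; U4:collider[open]; U0:fork[blocks]; U6:collider[blocks] ⇒ blocked
  2. U2 ← U1 → U5 ← U3 — U1:fork[open]; U5:collider[open] ⇒ active
  3. U2 ← U1 → U6 ← U3 — U1:fork[open]; U6:collider[blocks] ⇒ blocked
  4. U2 → U5 ← U3 — U5:collider[open] ⇒ active
  5. U2 → U5 ← U1 → U4 ← U0 → U6 ← U3 — U5:collider[open]; U1:fork[open]; U4:collider[open]; U0:fork[blocks]; U6:collider[blocks] ⇒ blocked
  6. U2 → U5 ← U1 → U6 ← U3 — U5:collider[open]; U1:fork[open]; U6:collider[blocks] ⇒ blocked
At least one path is unblocked, so d-separation fails.

No — U2 and U3 are not d-separated given {U0, U4, U5}.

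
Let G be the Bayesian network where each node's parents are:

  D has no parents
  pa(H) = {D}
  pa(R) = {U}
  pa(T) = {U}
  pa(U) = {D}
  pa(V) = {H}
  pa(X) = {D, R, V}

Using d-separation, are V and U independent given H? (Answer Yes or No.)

Yes — V and U are d-separated given {H}.

Enumerating the 4 paths from V to U and testing each for blocking by {H}:
  1. V → X ← D → U — X:collider[blocks]; D:fork[open] ⇒ blocked
  2. V → X ← R ← U — X:collider[blocks]; R:chain[open] ⇒ blocked
  3. V ← H ← D → X ← R ← U — H:chain[blocks]; D:fork[open]; X:collider[blocks]; R:chain[open] ⇒ blocked
  4. V ← H ← D → U — H:chain[blocks]; D:fork[open] ⇒ blocked
Every path is blocked, so V and U are d-separated given {H}.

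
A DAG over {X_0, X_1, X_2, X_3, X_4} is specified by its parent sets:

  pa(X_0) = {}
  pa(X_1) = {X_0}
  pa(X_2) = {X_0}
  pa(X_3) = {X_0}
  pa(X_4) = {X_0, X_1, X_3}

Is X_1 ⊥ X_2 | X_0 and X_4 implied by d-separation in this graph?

Yes

There are 3 undirected paths between X_1 and X_2; checking each against the conditioning set {X_0, X_4}:
Path 1: X_1 ← X_0 → X_2
  X_0 is a fork here and X_0 is conditioned on, so the path is blocked at X_0.
Path 2: X_1 → X_4 ← X_0 → X_2
  X_0 is a fork here and X_0 is conditioned on, so the path is blocked at X_0.
Path 3: X_1 → X_4 ← X_3 ← X_0 → X_2
  X_0 is a fork here and X_0 is conditioned on, so the path is blocked at X_0.
All paths are blocked; X_1 ⊥ X_2 | {X_0, X_4} holds.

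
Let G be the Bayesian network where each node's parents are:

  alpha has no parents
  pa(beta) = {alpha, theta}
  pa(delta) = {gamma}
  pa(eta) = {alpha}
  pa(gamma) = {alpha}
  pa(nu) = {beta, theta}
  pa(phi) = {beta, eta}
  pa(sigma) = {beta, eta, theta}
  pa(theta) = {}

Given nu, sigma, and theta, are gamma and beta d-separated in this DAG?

5 paths connect gamma and beta; each must be blocked for d-separation to hold:
Path 1: gamma ← alpha → beta
  alpha is a fork and alpha is not conditioned on — no node blocks this path, so it is active.
Path 2: gamma ← alpha → eta → sigma ← theta → nu ← beta
  theta is a fork here and theta is conditioned on, so the path is blocked at theta.
Path 3: gamma ← alpha → eta → sigma ← theta → beta
  theta is a fork here and theta is conditioned on, so the path is blocked at theta.
Path 4: gamma ← alpha → eta → sigma ← beta
  alpha is a fork and alpha is not conditioned on; eta is a chain and eta is not conditioned on; sigma is a collider and sigma is conditioned on, which opens it — no node blocks this path, so it is active.
Path 5: gamma ← alpha → eta → phi ← beta
  phi is a collider here and neither phi nor any of its descendants is conditioned on, so the collider stays closed — the path is blocked at phi.
Since the path gamma ← alpha → beta is active, gamma and beta are not d-separated given {nu, sigma, theta}.

No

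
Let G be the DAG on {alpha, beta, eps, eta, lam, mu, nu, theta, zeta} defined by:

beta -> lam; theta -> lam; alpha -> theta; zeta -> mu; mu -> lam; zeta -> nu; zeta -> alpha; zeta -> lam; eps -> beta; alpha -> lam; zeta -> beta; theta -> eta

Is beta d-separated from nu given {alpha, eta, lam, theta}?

Enumerating the 5 paths from beta to nu and testing each for blocking by {alpha, eta, lam, theta}:
Path 1: beta → lam ← alpha ← zeta → nu
  alpha is a chain here and alpha is conditioned on, so the path is blocked at alpha.
Path 2: beta → lam ← mu ← zeta → nu
  lam is a collider and lam is conditioned on, which opens it; mu is a chain and mu is not conditioned on; zeta is a fork and zeta is not conditioned on — no node blocks this path, so it is active.
Path 3: beta → lam ← theta ← alpha ← zeta → nu
  theta is a chain here and theta is conditioned on, so the path is blocked at theta.
Path 4: beta → lam ← zeta → nu
  lam is a collider and lam is conditioned on, which opens it; zeta is a fork and zeta is not conditioned on — no node blocks this path, so it is active.
Path 5: beta ← zeta → nu
  zeta is a fork and zeta is not conditioned on — no node blocks this path, so it is active.
Because an active path exists, beta and nu are not d-separated.

No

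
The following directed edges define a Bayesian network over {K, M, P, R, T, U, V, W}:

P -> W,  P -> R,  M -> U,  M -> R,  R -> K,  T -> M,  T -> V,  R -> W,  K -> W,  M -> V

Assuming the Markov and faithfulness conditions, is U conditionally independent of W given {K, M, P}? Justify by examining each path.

Enumerating the 3 paths from U to W and testing each for blocking by {K, M, P}:
Path 1: U ← M → R → W
  M is a fork here and M is conditioned on, so the path is blocked at M.
Path 2: U ← M → R ← P → W
  M is a fork here and M is conditioned on, so the path is blocked at M.
Path 3: U ← M → R → K → W
  M is a fork here and M is conditioned on, so the path is blocked at M.
All paths are blocked; U ⊥ W | {K, M, P} holds.

Yes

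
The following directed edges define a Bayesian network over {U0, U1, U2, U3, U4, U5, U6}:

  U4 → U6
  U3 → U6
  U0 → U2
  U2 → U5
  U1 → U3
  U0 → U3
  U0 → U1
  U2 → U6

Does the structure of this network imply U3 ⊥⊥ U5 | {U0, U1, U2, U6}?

Yes

There are 3 undirected paths between U3 and U5; checking each against the conditioning set {U0, U1, U2, U6}:
Path 1: U3 → U6 ← U2 → U5
  U2 is a fork here and U2 is conditioned on, so the path is blocked at U2.
Path 2: U3 ← U1 ← U0 → U2 → U5
  U1 is a chain here and U1 is conditioned on, so the path is blocked at U1.
Path 3: U3 ← U0 → U2 → U5
  U0 is a fork here and U0 is conditioned on, so the path is blocked at U0.
Since every path is blocked, d-separation holds.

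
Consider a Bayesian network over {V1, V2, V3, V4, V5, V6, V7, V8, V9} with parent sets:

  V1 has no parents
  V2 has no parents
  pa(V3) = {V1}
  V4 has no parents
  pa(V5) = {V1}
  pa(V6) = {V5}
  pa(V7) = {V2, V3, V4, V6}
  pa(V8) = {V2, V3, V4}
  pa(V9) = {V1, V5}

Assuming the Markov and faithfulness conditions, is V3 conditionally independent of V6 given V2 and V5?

Yes — V3 and V6 are d-separated given {V2, V5}.

5 paths connect V3 and V6; each must be blocked for d-separation to hold:
  1. V3 ← V1 → V9 ← V5 → V6 — V1:fork[open]; V9:collider[blocks]; V5:fork[blocks] ⇒ blocked
  2. V3 ← V1 → V5 → V6 — V1:fork[open]; V5:chain[blocks] ⇒ blocked
  3. V3 → V7 ← V6 — V7:collider[blocks] ⇒ blocked
  4. V3 → V8 ← V4 → V7 ← V6 — V8:collider[blocks]; V4:fork[open]; V7:collider[blocks] ⇒ blocked
  5. V3 → V8 ← V2 → V7 ← V6 — V8:collider[blocks]; V2:fork[blocks]; V7:collider[blocks] ⇒ blocked
Every path is blocked, so V3 and V6 are d-separated given {V2, V5}.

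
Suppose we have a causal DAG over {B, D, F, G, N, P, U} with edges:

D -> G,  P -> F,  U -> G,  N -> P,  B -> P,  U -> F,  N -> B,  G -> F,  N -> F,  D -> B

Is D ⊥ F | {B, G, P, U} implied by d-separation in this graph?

Enumerating the 6 paths from D to F and testing each for blocking by {B, G, P, U}:
Path 1: D → B ← N → F
  B is a collider and B is conditioned on, which opens it; N is a fork and N is not conditioned on — no node blocks this path, so it is active.
Path 2: D → B ← N → P → F
  P is a chain here and P is conditioned on, so the path is blocked at P.
Path 3: D → B → P ← N → F
  B is a chain here and B is conditioned on, so the path is blocked at B.
Path 4: D → B → P → F
  B is a chain here and B is conditioned on, so the path is blocked at B.
Path 5: D → G → F
  G is a chain here and G is conditioned on, so the path is blocked at G.
Path 6: D → G ← U → F
  U is a fork here and U is conditioned on, so the path is blocked at U.
At least one path is unblocked, so d-separation fails.

No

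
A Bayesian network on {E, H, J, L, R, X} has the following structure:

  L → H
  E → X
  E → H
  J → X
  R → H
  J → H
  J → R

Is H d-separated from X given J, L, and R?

We examine all 3 paths between H and X:
Path 1: H ← E → X
  E is a fork and E is not conditioned on — no node blocks this path, so it is active.
Path 2: H ← R ← J → X
  R is a chain here and R is conditioned on, so the path is blocked at R.
Path 3: H ← J → X
  J is a fork here and J is conditioned on, so the path is blocked at J.
At least one path is unblocked, so d-separation fails.

No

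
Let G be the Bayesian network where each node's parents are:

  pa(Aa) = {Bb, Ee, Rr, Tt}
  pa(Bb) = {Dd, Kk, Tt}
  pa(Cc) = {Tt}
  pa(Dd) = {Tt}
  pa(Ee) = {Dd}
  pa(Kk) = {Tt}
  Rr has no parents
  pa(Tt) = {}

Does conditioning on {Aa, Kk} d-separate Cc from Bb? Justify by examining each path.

Enumerating the 6 paths from Cc to Bb and testing each for blocking by {Aa, Kk}:
  1. Cc ← Tt → Dd → Bb — Tt:fork[open]; Dd:chain[open] ⇒ active
  2. Cc ← Tt → Dd → Ee → Aa ← Bb — Tt:fork[open]; Dd:chain[open]; Ee:chain[open]; Aa:collider[open] ⇒ active
  3. Cc ← Tt → Kk → Bb — Tt:fork[open]; Kk:chain[blocks] ⇒ blocked
  4. Cc ← Tt → Bb — Tt:fork[open] ⇒ active
  5. Cc ← Tt → Aa ← Bb — Tt:fork[open]; Aa:collider[open] ⇒ active
  6. Cc ← Tt → Aa ← Ee ← Dd → Bb — Tt:fork[open]; Aa:collider[open]; Ee:chain[open]; Dd:fork[open] ⇒ active
At least one path is unblocked, so d-separation fails.

No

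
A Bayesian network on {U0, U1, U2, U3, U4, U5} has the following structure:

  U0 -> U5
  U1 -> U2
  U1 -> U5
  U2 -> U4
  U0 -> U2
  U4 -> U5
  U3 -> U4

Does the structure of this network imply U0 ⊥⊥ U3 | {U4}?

No

There are 4 undirected paths between U0 and U3; checking each against the conditioning set {U4}:
Path 1: U0 → U2 → U4 ← U3
  U2 is a chain and U2 is not conditioned on; U4 is a collider and U4 is conditioned on, which opens it — no node blocks this path, so it is active.
Path 2: U0 → U2 ← U1 → U5 ← U4 ← U3
  U5 is a collider here and neither U5 nor any of its descendants is conditioned on, so the collider stays closed — the path is blocked at U5.
Path 3: U0 → U5 ← U4 ← U3
  U5 is a collider here and neither U5 nor any of its descendants is conditioned on, so the collider stays closed — the path is blocked at U5.
Path 4: U0 → U5 ← U1 → U2 → U4 ← U3
  U5 is a collider here and neither U5 nor any of its descendants is conditioned on, so the collider stays closed — the path is blocked at U5.
Since the path U0 → U2 → U4 ← U3 is active, U0 and U3 are not d-separated given {U4}.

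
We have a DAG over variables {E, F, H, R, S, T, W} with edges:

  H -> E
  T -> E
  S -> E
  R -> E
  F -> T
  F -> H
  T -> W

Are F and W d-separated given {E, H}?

No — F and W are not d-separated given {E, H}.

There are 2 undirected paths between F and W; checking each against the conditioning set {E, H}:
Path 1: F → T → W
  T is a chain and T is not conditioned on — no node blocks this path, so it is active.
Path 2: F → H → E ← T → W
  H is a chain here and H is conditioned on, so the path is blocked at H.
Since the path F → T → W is active, F and W are not d-separated given {E, H}.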